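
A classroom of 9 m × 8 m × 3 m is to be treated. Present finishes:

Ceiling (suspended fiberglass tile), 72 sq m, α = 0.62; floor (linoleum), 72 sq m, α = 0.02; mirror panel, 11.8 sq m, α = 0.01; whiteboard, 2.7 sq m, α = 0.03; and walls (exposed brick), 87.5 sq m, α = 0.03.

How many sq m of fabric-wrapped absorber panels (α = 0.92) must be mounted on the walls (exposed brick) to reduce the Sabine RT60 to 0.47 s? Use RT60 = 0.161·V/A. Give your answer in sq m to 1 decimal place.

Total absorption A₁ = 72*0.62 + 72*0.02 + 11.8*0.01 + 2.7*0.03 + 87.5*0.03
  = 44.640 + 1.440 + 0.118 + 0.081 + 2.625 = 48.904 sq m sabins.
V = 216 m³. Target absorption A₂ = 0.161 × 216 / 0.47 = 73.991 sabins.
Absorption to add: 73.991 − 48.904 = 25.087 sabins.
Each sq m of panel replacing the walls (exposed brick) adds (0.92 − 0.03) = 0.89 sabins.
Panel area = 25.087 / 0.89 = 28.2 sq m.

28.2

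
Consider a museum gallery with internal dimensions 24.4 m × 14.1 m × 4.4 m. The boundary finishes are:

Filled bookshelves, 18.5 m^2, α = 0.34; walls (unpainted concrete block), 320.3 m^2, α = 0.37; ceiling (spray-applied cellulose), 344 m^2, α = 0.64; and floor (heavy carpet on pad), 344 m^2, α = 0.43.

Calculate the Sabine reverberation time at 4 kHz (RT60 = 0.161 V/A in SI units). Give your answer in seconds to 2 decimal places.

A = Σ Sᵢαᵢ = 18.5·0.34 + 320.3·0.37 + 344·0.64 + 344·0.43 = 492.881 sabins.
V = 24.4·14.1·4.4 = 1513.776 m³.
T = 0.161 V/A = 0.161·1513.776/492.881 = 0.49 s.

0.49 s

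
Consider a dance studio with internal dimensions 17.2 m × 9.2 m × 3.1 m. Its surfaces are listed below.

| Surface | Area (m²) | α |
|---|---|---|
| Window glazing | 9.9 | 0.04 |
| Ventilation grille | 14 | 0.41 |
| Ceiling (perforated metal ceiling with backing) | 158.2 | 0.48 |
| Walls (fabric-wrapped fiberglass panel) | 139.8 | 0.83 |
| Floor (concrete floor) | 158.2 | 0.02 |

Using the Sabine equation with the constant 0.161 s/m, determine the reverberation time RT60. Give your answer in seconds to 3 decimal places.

Summing Sᵢαᵢ: 0.396 + 5.740 + 75.936 + 116.034 + 3.164 → A = 201.270 sabins.
Volume V = 17.2 × 9.2 × 3.1 = 490.544 m³.
T = 0.161 V/A = 0.161·490.544/201.270 = 0.392 s.

0.392 sec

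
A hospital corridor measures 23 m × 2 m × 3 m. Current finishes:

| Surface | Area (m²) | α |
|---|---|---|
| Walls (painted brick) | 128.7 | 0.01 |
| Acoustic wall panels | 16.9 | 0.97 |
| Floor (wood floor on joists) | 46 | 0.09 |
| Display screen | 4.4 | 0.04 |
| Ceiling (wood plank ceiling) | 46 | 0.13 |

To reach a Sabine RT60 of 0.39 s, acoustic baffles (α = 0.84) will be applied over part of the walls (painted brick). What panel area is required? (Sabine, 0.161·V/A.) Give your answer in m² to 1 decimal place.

34.9

Summing Sᵢαᵢ: 1.287 + 16.393 + 4.140 + 0.176 + 5.980 → A₁ = 27.976 sabins.
Required A₂ = 0.161·138/0.39 = 56.969 sabins.
ΔA needed = 56.969 − 27.976 = 28.993 sabins.
Net gain per m²: Δα = 0.84 − 0.01 = 0.83.
Area = ΔA/Δα = 28.993/0.83 = 34.9 m².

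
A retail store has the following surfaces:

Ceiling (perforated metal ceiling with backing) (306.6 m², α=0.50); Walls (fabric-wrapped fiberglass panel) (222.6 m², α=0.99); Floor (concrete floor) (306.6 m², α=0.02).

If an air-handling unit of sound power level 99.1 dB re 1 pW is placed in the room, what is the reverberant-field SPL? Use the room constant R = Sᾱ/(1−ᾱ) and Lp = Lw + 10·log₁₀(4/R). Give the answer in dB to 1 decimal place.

A = 379.806 sabins; S = 835.8 m².
ᾱ = 0.4544, so room constant R = A/(1−ᾱ) = 696.125 m².
Lp = Lw + 10 log₁₀(4/R) = 99.1 -22.41 = 76.7 dB.

76.7 dB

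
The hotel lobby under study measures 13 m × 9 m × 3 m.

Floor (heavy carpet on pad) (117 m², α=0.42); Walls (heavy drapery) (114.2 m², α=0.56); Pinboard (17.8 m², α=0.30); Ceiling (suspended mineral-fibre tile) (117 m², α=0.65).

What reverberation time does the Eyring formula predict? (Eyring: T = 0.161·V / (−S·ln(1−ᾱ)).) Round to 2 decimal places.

S = Σ Sᵢ = 366.0 m².
Absorption A = 117×0.42 + 114.2×0.56 + 17.8×0.30 + 117×0.65 = 194.482 sabins.
ᾱ = 194.482 / 366.0 = 0.5314.
Eyring denominator: −S ln(1−ᾱ) = 277.430.
V = 13 × 9 × 3 = 351 m³.
T = 0.161·V/[−S·ln(1−ᾱ)] = 0.161·351/277.430 = 0.20 s.

0.20 s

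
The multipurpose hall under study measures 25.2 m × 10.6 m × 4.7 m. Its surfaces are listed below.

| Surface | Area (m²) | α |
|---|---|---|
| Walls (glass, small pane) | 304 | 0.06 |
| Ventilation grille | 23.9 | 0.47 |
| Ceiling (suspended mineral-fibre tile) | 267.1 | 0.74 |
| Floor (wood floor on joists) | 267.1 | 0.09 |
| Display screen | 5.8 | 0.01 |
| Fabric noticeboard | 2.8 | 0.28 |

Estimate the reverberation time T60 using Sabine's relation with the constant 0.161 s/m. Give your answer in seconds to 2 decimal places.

0.80 s

Total absorption A = 304×0.06 + 23.9×0.47 + 267.1×0.74 + 267.1×0.09 + 5.8×0.01 + 2.8×0.28
  = 18.240 + 11.233 + 197.654 + 24.039 + 0.058 + 0.784 = 252.008 m² sabins.
Volume V = 25.2 × 10.6 × 4.7 = 1255.464 m³.
Sabine: RT60 = 0.161 × 1255.464 / 252.008 = 0.80 s.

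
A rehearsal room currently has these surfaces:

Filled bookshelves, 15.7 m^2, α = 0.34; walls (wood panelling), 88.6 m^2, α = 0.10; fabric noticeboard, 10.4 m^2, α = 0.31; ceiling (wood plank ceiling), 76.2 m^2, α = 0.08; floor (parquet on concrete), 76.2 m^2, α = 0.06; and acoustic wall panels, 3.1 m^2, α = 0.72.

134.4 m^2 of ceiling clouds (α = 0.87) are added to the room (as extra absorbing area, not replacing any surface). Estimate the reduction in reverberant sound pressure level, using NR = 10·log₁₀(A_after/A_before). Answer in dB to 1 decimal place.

Total absorption A_before = 15.7·0.34 + 88.6·0.10 + 10.4·0.31 + 76.2·0.08 + 76.2·0.06 + 3.1·0.72
  = 5.338 + 8.860 + 3.224 + 6.096 + 4.572 + 2.232 = 30.322 m^2 sabins.
Added absorption = 134.4 × 0.87 = 116.928 sabins.
A_after = 30.322 + 116.928 = 147.250 sabins.
NR = 10·log₁₀(147.250/30.322) = 6.9 dB.

6.9 dB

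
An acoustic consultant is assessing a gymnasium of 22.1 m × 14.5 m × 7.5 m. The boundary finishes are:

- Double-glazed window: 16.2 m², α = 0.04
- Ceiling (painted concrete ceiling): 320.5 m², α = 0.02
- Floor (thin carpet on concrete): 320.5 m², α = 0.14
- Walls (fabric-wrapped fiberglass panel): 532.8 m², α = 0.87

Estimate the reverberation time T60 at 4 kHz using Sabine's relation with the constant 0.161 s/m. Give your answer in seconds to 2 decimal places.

0.75 s

Equivalent absorption area: A = 16.2*0.04 + 320.5*0.02 + 320.5*0.14 + 532.8*0.87 = 515.464 m².
Room volume: 2403.375 m³.
Sabine: RT60 = 0.161 × 2403.375 / 515.464 = 0.75 s.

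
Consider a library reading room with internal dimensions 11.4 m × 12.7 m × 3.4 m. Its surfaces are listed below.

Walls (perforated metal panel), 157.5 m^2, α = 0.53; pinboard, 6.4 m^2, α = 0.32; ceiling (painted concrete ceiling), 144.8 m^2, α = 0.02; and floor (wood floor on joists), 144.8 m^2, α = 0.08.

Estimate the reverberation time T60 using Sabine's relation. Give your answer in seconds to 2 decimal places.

0.79 sec

Summing Sᵢαᵢ: 83.475 + 2.048 + 2.896 + 11.584 → A = 100.003 sabins.
V = 11.4·12.7·3.4 = 492.252 m³.
Sabine: RT60 = 0.161 × 492.252 / 100.003 = 0.79 s.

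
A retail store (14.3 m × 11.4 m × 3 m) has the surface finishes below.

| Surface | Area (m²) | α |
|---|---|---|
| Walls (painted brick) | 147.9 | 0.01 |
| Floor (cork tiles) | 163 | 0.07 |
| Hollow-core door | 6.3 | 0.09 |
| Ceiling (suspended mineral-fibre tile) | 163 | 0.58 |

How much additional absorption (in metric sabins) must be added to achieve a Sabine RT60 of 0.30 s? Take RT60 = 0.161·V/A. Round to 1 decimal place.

154.5 sabins

A₁ = Σ Sᵢαᵢ = 147.9·0.01 + 163·0.07 + 6.3·0.09 + 163·0.58 = 107.996 sabins.
For T = 0.30 s, need A₂ = 0.161·V/T = 0.161·489.06/0.30 = 262.462 sabins.
ΔA = A₂ − A₁ = 262.462 − 107.996 = 154.5 sabins.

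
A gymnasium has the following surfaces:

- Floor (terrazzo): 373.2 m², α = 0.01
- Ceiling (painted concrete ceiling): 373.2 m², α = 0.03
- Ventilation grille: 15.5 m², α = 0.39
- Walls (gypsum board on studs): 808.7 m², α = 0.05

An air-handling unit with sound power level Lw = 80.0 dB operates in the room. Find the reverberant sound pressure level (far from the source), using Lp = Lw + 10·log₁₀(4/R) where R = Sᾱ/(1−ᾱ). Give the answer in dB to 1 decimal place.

68.0 dB

A = 61.408 sabins; S = 1570.6 m².
ᾱ = 0.0391, so room constant R = A/(1−ᾱ) = 63.907 m².
Lp = Lw + 10 log₁₀(4/R) = 80.0 -12.03 = 68.0 dB.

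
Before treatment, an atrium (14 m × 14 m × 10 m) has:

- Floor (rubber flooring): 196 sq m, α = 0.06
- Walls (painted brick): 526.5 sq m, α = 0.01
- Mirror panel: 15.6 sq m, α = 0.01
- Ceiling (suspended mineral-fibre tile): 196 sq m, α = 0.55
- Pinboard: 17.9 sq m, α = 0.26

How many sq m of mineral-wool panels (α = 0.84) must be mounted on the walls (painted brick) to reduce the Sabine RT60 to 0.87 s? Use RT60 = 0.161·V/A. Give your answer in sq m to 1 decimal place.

280.8

Total absorption A₁ = 196×0.06 + 526.5×0.01 + 15.6×0.01 + 196×0.55 + 17.9×0.26
  = 11.760 + 5.265 + 0.156 + 107.800 + 4.654 = 129.635 sq m sabins.
Required A₂ = 0.161·1960/0.87 = 362.713 sabins.
ΔA needed = 362.713 − 129.635 = 233.078 sabins.
Net gain per sq m: Δα = 0.84 − 0.01 = 0.83.
Panel area = 233.078 / 0.83 = 280.8 sq m.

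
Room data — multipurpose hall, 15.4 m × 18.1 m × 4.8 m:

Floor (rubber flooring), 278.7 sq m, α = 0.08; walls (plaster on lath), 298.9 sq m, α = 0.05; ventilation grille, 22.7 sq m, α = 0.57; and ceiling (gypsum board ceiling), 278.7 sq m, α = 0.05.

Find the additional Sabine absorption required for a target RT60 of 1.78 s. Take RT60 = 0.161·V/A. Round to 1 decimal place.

Summing Sᵢαᵢ: 22.296 + 14.945 + 12.939 + 13.935 → A₁ = 64.115 sabins.
V = 1337.952 m³. Required absorption A₂ = 0.161 × 1337.952 / 1.78 = 121.017 sabins.
Shortfall: 121.017 − 64.115 = 56.9 sabins.

56.9 sabins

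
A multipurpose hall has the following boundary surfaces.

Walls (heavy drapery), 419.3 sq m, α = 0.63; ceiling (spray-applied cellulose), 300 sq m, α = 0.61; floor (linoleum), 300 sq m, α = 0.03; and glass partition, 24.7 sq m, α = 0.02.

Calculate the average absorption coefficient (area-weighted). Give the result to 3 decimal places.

S = Σ Sᵢ = 419.3 + 300 + 300 + 24.7 = 1044.0 sq m.
Σ(Sᵢαᵢ) = 419.3×0.63 + 300×0.61 + 300×0.03 + 24.7×0.02 = 456.653.
ᾱ = 456.653 / 1044.0 = 0.437.

0.437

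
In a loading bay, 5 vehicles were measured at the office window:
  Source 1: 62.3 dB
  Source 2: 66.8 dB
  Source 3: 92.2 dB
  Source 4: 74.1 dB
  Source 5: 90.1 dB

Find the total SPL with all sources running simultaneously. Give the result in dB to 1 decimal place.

Converting to relative power and adding: 10^(62.3/10) + 10^(66.8/10) + 10^(92.2/10) + 10^(74.1/10) + 10^(90.1/10) = 2.715e+09.
Back to dB: 10·log₁₀ Σ = 94.3 dB.

94.3 dB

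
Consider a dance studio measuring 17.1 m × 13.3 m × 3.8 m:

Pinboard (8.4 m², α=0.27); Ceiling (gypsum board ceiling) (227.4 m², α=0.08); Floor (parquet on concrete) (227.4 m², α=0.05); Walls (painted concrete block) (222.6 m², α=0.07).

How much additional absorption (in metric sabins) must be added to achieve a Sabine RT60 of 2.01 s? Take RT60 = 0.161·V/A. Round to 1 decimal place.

21.8 sabins

Equivalent absorption area: A₁ = 8.4*0.27 + 227.4*0.08 + 227.4*0.05 + 222.6*0.07 = 47.412 m².
Target A₂ = 0.161·864.234/2.01 = 69.225 sabins (V = 864.234 m³).
Shortfall: 69.225 − 47.412 = 21.8 sabins.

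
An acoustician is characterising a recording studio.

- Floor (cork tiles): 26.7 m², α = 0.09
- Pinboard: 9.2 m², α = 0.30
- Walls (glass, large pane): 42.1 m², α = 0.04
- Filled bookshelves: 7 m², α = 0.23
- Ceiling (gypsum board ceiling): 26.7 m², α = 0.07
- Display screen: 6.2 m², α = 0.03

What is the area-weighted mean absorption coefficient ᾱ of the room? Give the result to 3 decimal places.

S = Σ Sᵢ = 26.7 + 9.2 + 42.1 + 7 + 26.7 + 6.2 = 117.9 m².
A = 26.7*0.09 + 9.2*0.30 + 42.1*0.04 + 7*0.23 + 26.7*0.07 + 6.2*0.03 = 10.512 sabins.
ᾱ = 10.512 / 117.9 = 0.089.

0.089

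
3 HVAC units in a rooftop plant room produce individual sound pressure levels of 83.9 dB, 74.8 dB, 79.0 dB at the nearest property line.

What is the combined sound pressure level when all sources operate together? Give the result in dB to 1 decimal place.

Sum in the linear (power) domain: Σ 10^(Lᵢ/10) = 10^(83.9/10) + 10^(74.8/10) + 10^(79.0/10) = 3.551e+08.
Back to dB: 10·log₁₀ Σ = 85.5 dB.

85.5 dB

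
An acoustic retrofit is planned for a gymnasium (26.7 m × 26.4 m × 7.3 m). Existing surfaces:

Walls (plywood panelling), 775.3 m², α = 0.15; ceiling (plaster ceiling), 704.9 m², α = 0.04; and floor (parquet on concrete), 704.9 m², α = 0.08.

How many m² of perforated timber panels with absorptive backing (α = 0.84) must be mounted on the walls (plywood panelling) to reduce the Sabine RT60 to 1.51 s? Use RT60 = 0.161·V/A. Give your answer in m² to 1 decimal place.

A₁ = Σ Sᵢαᵢ = 775.3*0.15 + 704.9*0.04 + 704.9*0.08 = 200.883 sabins.
Required A₂ = 0.161·5145.624/1.51 = 548.639 sabins.
ΔA needed = 548.639 − 200.883 = 347.756 sabins.
Each m² of panel replacing the walls (plywood panelling) adds (0.84 − 0.15) = 0.69 sabins.
Area = ΔA/Δα = 347.756/0.69 = 504.0 m².

504.0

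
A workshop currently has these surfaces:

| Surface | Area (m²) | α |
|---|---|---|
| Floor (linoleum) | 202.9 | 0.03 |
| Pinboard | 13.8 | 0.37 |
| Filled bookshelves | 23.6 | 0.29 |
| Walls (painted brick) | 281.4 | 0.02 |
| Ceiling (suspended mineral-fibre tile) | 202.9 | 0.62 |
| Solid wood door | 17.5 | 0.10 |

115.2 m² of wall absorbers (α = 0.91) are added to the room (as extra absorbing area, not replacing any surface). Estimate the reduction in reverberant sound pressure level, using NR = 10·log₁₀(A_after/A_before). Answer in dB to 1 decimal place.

2.3 dB

Total absorption A_before = 202.9·0.03 + 13.8·0.37 + 23.6·0.29 + 281.4·0.02 + 202.9·0.62 + 17.5·0.10
  = 6.087 + 5.106 + 6.844 + 5.628 + 125.798 + 1.750 = 151.213 m² sabins.
Added absorption = 115.2 × 0.91 = 104.832 sabins.
A_after = 151.213 + 104.832 = 256.045 sabins.
NR = 10·log₁₀(256.045/151.213) = 2.3 dB.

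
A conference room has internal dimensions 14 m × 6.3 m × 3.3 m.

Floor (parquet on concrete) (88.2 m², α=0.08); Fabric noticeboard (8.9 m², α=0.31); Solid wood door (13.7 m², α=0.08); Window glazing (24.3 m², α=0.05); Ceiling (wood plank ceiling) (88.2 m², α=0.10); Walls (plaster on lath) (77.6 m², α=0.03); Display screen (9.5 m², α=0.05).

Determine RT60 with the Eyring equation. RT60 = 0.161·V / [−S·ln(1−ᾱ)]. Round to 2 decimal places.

1.90 s

Total surface area S = 88.2 + 8.9 + 13.7 + 24.3 + 88.2 + 77.6 + 9.5 = 310.4 m².
Absorption A = 88.2×0.08 + 8.9×0.31 + 13.7×0.08 + 24.3×0.05 + 88.2×0.10 + 77.6×0.03 + 9.5×0.05 = 23.749 sabins.
ᾱ = 23.749 / 310.4 = 0.0765.
Eyring denominator: −S ln(1−ᾱ) = 24.703.
V = 14 × 6.3 × 3.3 = 291.06 m³.
T = 0.161·V/[−S·ln(1−ᾱ)] = 0.161·291.06/24.703 = 1.90 s.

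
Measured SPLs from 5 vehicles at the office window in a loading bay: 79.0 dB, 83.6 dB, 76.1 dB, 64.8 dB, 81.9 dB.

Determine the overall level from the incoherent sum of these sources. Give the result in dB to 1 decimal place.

87.1 dB

Sum in the linear (power) domain: Σ 10^(Lᵢ/10) = 10^(79.0/10) + 10^(83.6/10) + 10^(76.1/10) + 10^(64.8/10) + 10^(81.9/10) = 5.072e+08.
Combined level = 10 log₁₀(5.072e+08) = 87.1 dB.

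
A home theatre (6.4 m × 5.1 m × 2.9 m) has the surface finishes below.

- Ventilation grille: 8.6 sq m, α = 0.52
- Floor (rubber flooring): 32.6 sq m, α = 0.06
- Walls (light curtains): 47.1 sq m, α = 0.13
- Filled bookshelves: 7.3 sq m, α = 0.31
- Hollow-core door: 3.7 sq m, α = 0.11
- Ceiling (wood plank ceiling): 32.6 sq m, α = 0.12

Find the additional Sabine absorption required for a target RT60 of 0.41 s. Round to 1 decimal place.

Equivalent absorption area: A₁ = 8.6·0.52 + 32.6·0.06 + 47.1·0.13 + 7.3·0.31 + 3.7·0.11 + 32.6·0.12 = 19.133 sq m.
For T = 0.41 s, need A₂ = 0.161·V/T = 0.161·94.656/0.41 = 37.170 sabins.
Additional absorption ΔA = 37.170 − 19.133 = 18.0 sabins.

18.0 sabins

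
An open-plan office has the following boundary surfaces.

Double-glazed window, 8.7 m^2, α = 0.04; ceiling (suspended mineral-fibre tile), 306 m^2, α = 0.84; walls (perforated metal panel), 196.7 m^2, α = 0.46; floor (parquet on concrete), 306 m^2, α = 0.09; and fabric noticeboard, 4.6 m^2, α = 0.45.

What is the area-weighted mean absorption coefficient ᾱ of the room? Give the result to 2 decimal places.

Total surface area S = 822.0 m^2.
A = 8.7·0.04 + 306·0.84 + 196.7·0.46 + 306·0.09 + 4.6·0.45 = 377.480 sabins.
ᾱ = A/S = 0.46.

0.46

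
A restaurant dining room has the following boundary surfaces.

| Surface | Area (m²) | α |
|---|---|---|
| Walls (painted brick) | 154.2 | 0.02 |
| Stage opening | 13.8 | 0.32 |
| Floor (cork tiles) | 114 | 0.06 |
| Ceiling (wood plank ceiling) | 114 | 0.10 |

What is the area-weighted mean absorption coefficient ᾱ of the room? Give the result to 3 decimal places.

Total surface area S = 396.0 m².
Σ(Sᵢαᵢ) = 154.2·0.02 + 13.8·0.32 + 114·0.06 + 114·0.10 = 25.740.
ᾱ = 25.740 / 396.0 = 0.065.

0.065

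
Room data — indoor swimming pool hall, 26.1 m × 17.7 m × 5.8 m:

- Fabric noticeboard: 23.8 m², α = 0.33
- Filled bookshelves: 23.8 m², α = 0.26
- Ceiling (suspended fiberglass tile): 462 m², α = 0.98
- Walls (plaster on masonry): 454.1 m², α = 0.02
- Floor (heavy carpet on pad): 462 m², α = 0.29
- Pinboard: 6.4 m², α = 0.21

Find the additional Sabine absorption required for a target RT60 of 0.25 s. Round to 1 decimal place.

Total absorption A₁ = 23.8×0.33 + 23.8×0.26 + 462×0.98 + 454.1×0.02 + 462×0.29 + 6.4×0.21
  = 7.854 + 6.188 + 452.760 + 9.082 + 133.980 + 1.344 = 611.208 m² sabins.
Target A₂ = 0.161·2679.426/0.25 = 1725.550 sabins (V = 2679.426 m³).
ΔA = A₂ − A₁ = 1725.550 − 611.208 = 1114.3 sabins.

1114.3 sabins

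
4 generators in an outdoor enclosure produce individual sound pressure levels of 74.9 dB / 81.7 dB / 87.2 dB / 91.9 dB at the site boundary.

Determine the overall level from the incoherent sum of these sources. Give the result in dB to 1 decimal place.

Σ 10^(Lᵢ/10) = 2.252e+09.
L_total = 10·log₁₀(2.252e+09) = 93.5 dB.

93.5 dB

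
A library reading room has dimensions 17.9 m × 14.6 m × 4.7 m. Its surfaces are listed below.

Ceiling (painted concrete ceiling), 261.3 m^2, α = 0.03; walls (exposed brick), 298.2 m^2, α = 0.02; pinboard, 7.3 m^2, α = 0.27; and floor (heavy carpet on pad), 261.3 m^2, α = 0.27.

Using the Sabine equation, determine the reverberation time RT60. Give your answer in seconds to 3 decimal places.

2.291 sec

Equivalent absorption area: A = 261.3·0.03 + 298.2·0.02 + 7.3·0.27 + 261.3·0.27 = 86.325 m^2.
V = 17.9·14.6·4.7 = 1228.298 m³.
RT60 = 0.161 · V / A = 0.161 × 1228.298 / 86.325 = 2.291 s.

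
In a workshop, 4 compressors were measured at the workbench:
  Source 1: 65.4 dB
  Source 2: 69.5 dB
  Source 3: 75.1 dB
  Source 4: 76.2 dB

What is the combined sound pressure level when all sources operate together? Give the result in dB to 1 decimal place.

79.4 dB

Σ 10^(Lᵢ/10) = 8.643e+07.
Back to dB: 10·log₁₀ Σ = 79.4 dB.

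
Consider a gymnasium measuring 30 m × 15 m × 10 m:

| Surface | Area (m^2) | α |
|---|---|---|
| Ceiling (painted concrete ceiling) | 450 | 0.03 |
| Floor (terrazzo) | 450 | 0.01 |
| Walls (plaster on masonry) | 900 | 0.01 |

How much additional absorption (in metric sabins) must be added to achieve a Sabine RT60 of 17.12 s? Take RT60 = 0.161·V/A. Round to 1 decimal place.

15.3 sabins

Total absorption A₁ = 450×0.03 + 450×0.01 + 900×0.01
  = 13.500 + 4.500 + 9.000 = 27.000 m^2 sabins.
V = 4500 m³. Required absorption A₂ = 0.161 × 4500 / 17.12 = 42.319 sabins.
Shortfall: 42.319 − 27.000 = 15.3 sabins.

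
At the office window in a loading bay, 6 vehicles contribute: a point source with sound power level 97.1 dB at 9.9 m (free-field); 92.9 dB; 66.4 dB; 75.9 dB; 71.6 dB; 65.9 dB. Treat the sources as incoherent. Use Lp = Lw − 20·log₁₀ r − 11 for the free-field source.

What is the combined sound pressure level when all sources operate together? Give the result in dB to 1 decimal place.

93.0 dB

Source at 9.9 m: Lp = 97.1 − 20·log₁₀(9.9) − 11 = 66.2 dB.
Σ 10^(Lᵢ/10) = 2.016e+09.
Combined level = 10 log₁₀(2.016e+09) = 93.0 dB.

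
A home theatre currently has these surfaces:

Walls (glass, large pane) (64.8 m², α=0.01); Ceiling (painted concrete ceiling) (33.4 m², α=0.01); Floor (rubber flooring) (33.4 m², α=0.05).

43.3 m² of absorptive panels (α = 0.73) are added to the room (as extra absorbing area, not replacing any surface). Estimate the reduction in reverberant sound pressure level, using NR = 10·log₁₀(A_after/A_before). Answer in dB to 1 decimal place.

Equivalent absorption area: A_before = 64.8*0.01 + 33.4*0.01 + 33.4*0.05 = 2.652 m².
Treatment contributes 43.3·0.73 = 31.609 sabins.
New total A_after = 34.261 sabins.
NR = 10·log₁₀(34.261/2.652) = 11.1 dB.

11.1 dB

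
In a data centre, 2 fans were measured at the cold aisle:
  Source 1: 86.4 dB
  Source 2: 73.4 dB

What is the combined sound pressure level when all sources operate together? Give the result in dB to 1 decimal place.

Sum in the linear (power) domain: Σ 10^(Lᵢ/10) = 10^(86.4/10) + 10^(73.4/10) = 4.584e+08.
Combined level = 10 log₁₀(4.584e+08) = 86.6 dB.

86.6 dB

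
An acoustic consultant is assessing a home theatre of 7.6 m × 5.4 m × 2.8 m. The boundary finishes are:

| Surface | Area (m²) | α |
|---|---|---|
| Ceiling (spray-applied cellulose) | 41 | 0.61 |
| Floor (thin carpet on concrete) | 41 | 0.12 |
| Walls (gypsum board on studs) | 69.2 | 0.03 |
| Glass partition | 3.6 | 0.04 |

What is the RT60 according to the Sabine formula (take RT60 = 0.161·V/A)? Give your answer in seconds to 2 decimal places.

Total absorption A = 41·0.61 + 41·0.12 + 69.2·0.03 + 3.6·0.04
  = 25.010 + 4.920 + 2.076 + 0.144 = 32.150 m² sabins.
Room volume: 114.912 m³.
RT60 = 0.161 · V / A = 0.161 × 114.912 / 32.150 = 0.58 s.

0.58 sec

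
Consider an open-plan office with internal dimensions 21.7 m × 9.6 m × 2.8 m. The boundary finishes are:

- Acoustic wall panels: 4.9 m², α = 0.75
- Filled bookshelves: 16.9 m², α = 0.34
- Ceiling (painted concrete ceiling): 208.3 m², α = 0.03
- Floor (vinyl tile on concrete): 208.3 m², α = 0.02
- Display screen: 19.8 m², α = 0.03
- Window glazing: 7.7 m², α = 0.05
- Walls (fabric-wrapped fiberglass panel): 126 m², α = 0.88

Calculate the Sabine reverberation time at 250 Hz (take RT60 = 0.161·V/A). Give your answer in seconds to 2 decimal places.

Summing Sᵢαᵢ: 3.675 + 5.746 + 6.249 + 4.166 + 0.594 + 0.385 + 110.880 → A = 131.695 sabins.
V = 21.7·9.6·2.8 = 583.296 m³.
Sabine: RT60 = 0.161 × 583.296 / 131.695 = 0.71 s.

0.71 s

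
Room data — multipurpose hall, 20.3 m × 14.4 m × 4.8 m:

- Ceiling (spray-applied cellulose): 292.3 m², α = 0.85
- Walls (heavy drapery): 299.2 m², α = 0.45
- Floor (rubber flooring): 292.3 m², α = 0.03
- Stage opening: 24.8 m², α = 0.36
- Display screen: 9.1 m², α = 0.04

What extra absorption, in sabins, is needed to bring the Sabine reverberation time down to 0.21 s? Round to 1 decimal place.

674.6 sabins

Summing Sᵢαᵢ: 248.455 + 134.640 + 8.769 + 8.928 + 0.364 → A₁ = 401.156 sabins.
Target A₂ = 0.161·1403.136/0.21 = 1075.738 sabins (V = 1403.136 m³).
Shortfall: 1075.738 − 401.156 = 674.6 sabins.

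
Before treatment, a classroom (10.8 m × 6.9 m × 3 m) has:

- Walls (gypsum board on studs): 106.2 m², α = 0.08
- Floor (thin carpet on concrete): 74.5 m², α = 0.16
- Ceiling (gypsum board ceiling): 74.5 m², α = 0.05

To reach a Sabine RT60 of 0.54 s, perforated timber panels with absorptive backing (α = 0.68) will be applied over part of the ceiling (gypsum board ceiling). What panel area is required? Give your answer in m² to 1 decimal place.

Summing Sᵢαᵢ: 8.496 + 11.920 + 3.725 → A₁ = 24.141 sabins.
V = 223.56 m³. Target absorption A₂ = 0.161 × 223.56 / 0.54 = 66.654 sabins.
ΔA needed = 66.654 − 24.141 = 42.513 sabins.
Net gain per m²: Δα = 0.68 − 0.05 = 0.63.
Panel area = 42.513 / 0.63 = 67.5 m².

67.5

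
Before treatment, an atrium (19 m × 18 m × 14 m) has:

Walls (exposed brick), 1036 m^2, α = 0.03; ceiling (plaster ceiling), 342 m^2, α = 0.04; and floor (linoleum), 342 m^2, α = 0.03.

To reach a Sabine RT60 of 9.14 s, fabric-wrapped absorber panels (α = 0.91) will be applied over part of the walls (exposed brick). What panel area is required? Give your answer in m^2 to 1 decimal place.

Equivalent absorption area: A₁ = 1036×0.03 + 342×0.04 + 342×0.03 = 55.020 m^2.
Required A₂ = 0.161·4788/9.14 = 84.340 sabins.
ΔA needed = 84.340 − 55.020 = 29.320 sabins.
Each m^2 of panel replacing the walls (exposed brick) adds (0.91 − 0.03) = 0.88 sabins.
Panel area = 29.320 / 0.88 = 33.3 m^2.

33.3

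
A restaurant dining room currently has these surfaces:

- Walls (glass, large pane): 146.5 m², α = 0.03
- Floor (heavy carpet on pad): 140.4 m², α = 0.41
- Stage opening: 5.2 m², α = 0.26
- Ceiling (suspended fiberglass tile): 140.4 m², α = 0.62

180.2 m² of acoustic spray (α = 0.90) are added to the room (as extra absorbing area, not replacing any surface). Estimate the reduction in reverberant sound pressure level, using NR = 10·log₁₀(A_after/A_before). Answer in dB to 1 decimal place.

Equivalent absorption area: A_before = 146.5*0.03 + 140.4*0.41 + 5.2*0.26 + 140.4*0.62 = 150.359 m².
Added absorption = 180.2 × 0.90 = 162.180 sabins.
New total A_after = 312.539 sabins.
Reduction = 10 log₁₀(A_after/A_before) = 10 log₁₀(2.0786) = 3.2 dB.

3.2 dB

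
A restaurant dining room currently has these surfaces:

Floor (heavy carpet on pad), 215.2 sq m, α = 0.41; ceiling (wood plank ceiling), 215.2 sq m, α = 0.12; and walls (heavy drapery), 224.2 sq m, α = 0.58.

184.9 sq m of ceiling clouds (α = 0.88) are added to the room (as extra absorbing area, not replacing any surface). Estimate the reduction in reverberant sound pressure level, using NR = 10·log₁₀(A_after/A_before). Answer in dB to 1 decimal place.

2.2 dB

Total absorption A_before = 215.2×0.41 + 215.2×0.12 + 224.2×0.58
  = 88.232 + 25.824 + 130.036 = 244.092 sq m sabins.
Treatment contributes 184.9·0.88 = 162.712 sabins.
New total A_after = 406.804 sabins.
NR = 10·log₁₀(406.804/244.092) = 2.2 dB.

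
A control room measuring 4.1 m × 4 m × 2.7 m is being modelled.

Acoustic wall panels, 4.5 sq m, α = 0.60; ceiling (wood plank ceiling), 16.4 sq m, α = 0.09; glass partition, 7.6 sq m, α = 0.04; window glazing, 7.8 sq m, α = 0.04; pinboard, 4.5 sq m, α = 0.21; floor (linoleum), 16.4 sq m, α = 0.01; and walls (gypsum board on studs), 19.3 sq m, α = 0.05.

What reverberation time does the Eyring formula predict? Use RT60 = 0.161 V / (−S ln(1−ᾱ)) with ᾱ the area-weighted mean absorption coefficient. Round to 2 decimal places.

S = Σ Sᵢ = 76.5 sq m.
Σ(Sᵢαᵢ) = 4.5×0.60 + 16.4×0.09 + 7.6×0.04 + 7.8×0.04 + 4.5×0.21 + 16.4×0.01 + 19.3×0.05 = 6.866.
Mean coefficient ᾱ = A/S = 0.0898.
−S·ln(1−ᾱ) = −76.5 × ln(1 − 0.0898) = 7.198.
V = 4.1 × 4 × 2.7 = 44.28 m³.
RT60 = 0.161 × 44.28 / 7.198 = 0.99 s.

0.99 sec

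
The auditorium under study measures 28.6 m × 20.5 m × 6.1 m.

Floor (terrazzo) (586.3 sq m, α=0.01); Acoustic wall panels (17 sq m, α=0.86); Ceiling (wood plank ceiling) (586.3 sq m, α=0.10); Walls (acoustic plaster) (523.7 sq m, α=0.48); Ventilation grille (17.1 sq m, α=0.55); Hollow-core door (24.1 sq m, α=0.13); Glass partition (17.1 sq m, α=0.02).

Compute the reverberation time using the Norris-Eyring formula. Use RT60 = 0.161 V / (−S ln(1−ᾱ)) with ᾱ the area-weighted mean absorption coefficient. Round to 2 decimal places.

Total surface area S = 586.3 + 17 + 586.3 + 523.7 + 17.1 + 24.1 + 17.1 = 1771.6 sq m.
Σ(Sᵢαᵢ) = 586.3×0.01 + 17×0.86 + 586.3×0.10 + 523.7×0.48 + 17.1×0.55 + 24.1×0.13 + 17.1×0.02 = 343.369.
Mean coefficient ᾱ = A/S = 0.1938.
Eyring denominator: −S ln(1−ᾱ) = 381.644.
V = 28.6 × 20.5 × 6.1 = 3576.43 m³.
T = 0.161·V/[−S·ln(1−ᾱ)] = 0.161·3576.43/381.644 = 1.51 s.

1.51 sec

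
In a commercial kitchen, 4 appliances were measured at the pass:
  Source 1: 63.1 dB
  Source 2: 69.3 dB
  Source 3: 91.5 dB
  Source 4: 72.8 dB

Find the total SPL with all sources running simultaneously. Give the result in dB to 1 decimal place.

91.6 dB

Converting to relative power and adding: 10^(63.1/10) + 10^(69.3/10) + 10^(91.5/10) + 10^(72.8/10) = 1.442e+09.
L_total = 10·log₁₀(1.442e+09) = 91.6 dB.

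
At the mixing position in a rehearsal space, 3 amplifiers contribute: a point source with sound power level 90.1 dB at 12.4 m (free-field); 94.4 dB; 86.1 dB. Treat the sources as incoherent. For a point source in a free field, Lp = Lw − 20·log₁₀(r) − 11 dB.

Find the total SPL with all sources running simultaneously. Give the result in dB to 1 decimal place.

Source at 12.4 m: Lp = 90.1 − 20·log₁₀(12.4) − 11 = 57.2 dB.
Σ 10^(Lᵢ/10) = 3.162e+09.
L_total = 10·log₁₀(3.162e+09) = 95.0 dB.

95.0 dB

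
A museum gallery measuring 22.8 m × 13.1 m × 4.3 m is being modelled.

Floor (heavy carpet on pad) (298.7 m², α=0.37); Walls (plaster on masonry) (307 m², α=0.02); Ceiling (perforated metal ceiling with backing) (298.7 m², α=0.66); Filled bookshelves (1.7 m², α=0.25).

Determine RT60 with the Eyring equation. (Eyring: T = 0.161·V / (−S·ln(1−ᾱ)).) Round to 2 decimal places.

S = Σ Sᵢ = 906.1 m².
Σ(Sᵢαᵢ) = 298.7·0.37 + 307·0.02 + 298.7·0.66 + 1.7·0.25 = 314.226.
Mean coefficient ᾱ = A/S = 0.3468.
−S·ln(1−ᾱ) = −906.1 × ln(1 − 0.3468) = 385.883.
V = 22.8 × 13.1 × 4.3 = 1284.324 m³.
RT60 = 0.161 × 1284.324 / 385.883 = 0.54 s.

0.54 sec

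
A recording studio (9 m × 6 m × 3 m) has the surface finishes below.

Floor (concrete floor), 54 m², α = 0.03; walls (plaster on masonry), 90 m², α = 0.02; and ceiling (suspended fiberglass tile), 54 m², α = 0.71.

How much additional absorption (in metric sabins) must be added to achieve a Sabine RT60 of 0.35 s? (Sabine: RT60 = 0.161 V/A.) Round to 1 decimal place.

32.8 sabins

Total absorption A₁ = 54*0.03 + 90*0.02 + 54*0.71
  = 1.620 + 1.800 + 38.340 = 41.760 m² sabins.
Target A₂ = 0.161·162/0.35 = 74.520 sabins (V = 162 m³).
ΔA = A₂ − A₁ = 74.520 − 41.760 = 32.8 sabins.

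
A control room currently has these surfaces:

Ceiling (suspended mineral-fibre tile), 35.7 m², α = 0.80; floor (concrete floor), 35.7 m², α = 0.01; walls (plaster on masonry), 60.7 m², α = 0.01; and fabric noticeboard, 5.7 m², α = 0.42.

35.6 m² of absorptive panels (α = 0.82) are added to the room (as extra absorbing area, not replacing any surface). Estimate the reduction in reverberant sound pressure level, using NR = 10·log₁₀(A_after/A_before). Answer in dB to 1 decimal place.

2.8 dB

Total absorption A_before = 35.7*0.80 + 35.7*0.01 + 60.7*0.01 + 5.7*0.42
  = 28.560 + 0.357 + 0.607 + 2.394 = 31.918 m² sabins.
Added absorption = 35.6 × 0.82 = 29.192 sabins.
A_after = 31.918 + 29.192 = 61.110 sabins.
NR = 10·log₁₀(61.110/31.918) = 2.8 dB.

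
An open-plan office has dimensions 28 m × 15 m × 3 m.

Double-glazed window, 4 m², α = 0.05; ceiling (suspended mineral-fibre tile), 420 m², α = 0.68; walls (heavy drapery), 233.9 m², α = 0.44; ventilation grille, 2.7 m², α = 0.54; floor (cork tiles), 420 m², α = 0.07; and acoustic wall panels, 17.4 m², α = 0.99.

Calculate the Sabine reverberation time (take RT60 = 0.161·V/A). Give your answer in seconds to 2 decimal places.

0.46 s

Summing Sᵢαᵢ: 0.200 + 285.600 + 102.916 + 1.458 + 29.400 + 17.226 → A = 436.800 sabins.
V = 28·15·3 = 1260 m³.
Sabine: RT60 = 0.161 × 1260 / 436.800 = 0.46 s.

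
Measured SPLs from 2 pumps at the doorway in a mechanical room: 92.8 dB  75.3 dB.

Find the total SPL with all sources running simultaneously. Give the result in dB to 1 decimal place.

92.9 dB

Σ 10^(Lᵢ/10) = 1.939e+09.
Back to dB: 10·log₁₀ Σ = 92.9 dB.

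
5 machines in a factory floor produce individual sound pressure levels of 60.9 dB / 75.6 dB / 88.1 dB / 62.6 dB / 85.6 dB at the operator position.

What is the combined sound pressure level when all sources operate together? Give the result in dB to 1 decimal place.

90.2 dB

Sum in the linear (power) domain: Σ 10^(Lᵢ/10) = 10^(60.9/10) + 10^(75.6/10) + 10^(88.1/10) + 10^(62.6/10) + 10^(85.6/10) = 1.048e+09.
L_total = 10·log₁₀(1.048e+09) = 90.2 dB.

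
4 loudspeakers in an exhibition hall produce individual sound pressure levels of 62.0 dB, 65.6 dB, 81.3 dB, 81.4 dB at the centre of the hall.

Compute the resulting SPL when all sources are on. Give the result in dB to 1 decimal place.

84.4 dB

Converting to relative power and adding: 10^(62.0/10) + 10^(65.6/10) + 10^(81.3/10) + 10^(81.4/10) = 2.782e+08.
L_total = 10·log₁₀(2.782e+08) = 84.4 dB.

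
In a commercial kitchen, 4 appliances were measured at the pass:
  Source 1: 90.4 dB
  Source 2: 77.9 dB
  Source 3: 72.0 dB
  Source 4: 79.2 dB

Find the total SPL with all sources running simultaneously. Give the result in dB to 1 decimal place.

Sum in the linear (power) domain: Σ 10^(Lᵢ/10) = 10^(90.4/10) + 10^(77.9/10) + 10^(72.0/10) + 10^(79.2/10) = 1.257e+09.
Back to dB: 10·log₁₀ Σ = 91.0 dB.

91.0 dB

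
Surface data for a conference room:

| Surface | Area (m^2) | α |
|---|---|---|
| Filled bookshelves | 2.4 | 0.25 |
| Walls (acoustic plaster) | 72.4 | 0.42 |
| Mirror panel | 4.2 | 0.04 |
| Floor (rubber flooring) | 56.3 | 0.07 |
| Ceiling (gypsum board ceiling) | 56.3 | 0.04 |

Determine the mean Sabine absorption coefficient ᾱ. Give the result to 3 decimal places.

0.195

Total surface area S = 191.6 m^2.
Σ(Sᵢαᵢ) = 2.4·0.25 + 72.4·0.42 + 4.2·0.04 + 56.3·0.07 + 56.3·0.04 = 37.369.
ᾱ = A/S = 0.195.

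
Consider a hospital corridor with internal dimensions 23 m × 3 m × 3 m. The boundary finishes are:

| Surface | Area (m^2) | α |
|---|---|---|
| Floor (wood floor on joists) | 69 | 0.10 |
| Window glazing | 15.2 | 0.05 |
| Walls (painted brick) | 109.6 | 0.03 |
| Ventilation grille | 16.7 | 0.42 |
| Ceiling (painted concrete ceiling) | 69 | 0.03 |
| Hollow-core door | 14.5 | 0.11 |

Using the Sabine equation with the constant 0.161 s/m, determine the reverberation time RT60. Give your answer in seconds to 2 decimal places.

1.54 seconds

Summing Sᵢαᵢ: 6.900 + 0.760 + 3.288 + 7.014 + 2.070 + 1.595 → A = 21.627 sabins.
V = 23·3·3 = 207 m³.
Sabine: RT60 = 0.161 × 207 / 21.627 = 1.54 s.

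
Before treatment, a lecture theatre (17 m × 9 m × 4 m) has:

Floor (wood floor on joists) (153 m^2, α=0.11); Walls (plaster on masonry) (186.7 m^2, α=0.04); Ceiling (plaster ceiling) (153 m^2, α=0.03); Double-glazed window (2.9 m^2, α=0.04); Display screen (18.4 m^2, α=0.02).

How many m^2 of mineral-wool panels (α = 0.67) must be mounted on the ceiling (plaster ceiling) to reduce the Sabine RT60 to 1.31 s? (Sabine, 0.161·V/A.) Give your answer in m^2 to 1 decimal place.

Equivalent absorption area: A₁ = 153×0.11 + 186.7×0.04 + 153×0.03 + 2.9×0.04 + 18.4×0.02 = 29.372 m^2.
Required A₂ = 0.161·612/1.31 = 75.215 sabins.
ΔA needed = 75.215 − 29.372 = 45.843 sabins.
Each m^2 of panel replacing the ceiling (plaster ceiling) adds (0.67 − 0.03) = 0.64 sabins.
Area = ΔA/Δα = 45.843/0.64 = 71.6 m^2.

71.6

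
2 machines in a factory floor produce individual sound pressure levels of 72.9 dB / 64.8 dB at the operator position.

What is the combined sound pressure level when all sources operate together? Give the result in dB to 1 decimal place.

Σ 10^(Lᵢ/10) = 2.252e+07.
Combined level = 10 log₁₀(2.252e+07) = 73.5 dB.

73.5 dB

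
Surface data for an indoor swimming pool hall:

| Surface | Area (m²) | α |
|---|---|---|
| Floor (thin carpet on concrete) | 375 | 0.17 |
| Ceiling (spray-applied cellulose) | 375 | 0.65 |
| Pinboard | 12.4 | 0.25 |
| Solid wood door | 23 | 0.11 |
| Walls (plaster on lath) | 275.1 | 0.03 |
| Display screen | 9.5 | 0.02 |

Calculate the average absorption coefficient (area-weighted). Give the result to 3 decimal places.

0.301

S = Σ Sᵢ = 375 + 375 + 12.4 + 23 + 275.1 + 9.5 = 1070.0 m².
Σ(Sᵢαᵢ) = 375·0.17 + 375·0.65 + 12.4·0.25 + 23·0.11 + 275.1·0.03 + 9.5·0.02 = 321.573.
ᾱ = A/S = 0.301.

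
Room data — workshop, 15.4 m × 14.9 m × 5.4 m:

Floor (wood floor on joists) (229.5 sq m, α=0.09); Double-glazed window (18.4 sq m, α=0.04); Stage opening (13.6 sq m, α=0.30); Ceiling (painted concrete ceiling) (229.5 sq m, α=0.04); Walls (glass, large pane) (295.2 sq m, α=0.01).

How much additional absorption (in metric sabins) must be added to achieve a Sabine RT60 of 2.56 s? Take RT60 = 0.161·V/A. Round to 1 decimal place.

Summing Sᵢαᵢ: 20.655 + 0.736 + 4.080 + 9.180 + 2.952 → A₁ = 37.603 sabins.
V = 1239.084 m³. Required absorption A₂ = 0.161 × 1239.084 / 2.56 = 77.927 sabins.
Shortfall: 77.927 − 37.603 = 40.3 sabins.

40.3 sabins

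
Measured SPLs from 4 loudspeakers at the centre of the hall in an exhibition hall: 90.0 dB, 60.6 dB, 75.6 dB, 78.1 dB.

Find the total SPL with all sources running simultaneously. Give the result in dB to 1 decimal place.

90.4 dB

Sum in the linear (power) domain: Σ 10^(Lᵢ/10) = 10^(90.0/10) + 10^(60.6/10) + 10^(75.6/10) + 10^(78.1/10) = 1.102e+09.
L_total = 10·log₁₀(1.102e+09) = 90.4 dB.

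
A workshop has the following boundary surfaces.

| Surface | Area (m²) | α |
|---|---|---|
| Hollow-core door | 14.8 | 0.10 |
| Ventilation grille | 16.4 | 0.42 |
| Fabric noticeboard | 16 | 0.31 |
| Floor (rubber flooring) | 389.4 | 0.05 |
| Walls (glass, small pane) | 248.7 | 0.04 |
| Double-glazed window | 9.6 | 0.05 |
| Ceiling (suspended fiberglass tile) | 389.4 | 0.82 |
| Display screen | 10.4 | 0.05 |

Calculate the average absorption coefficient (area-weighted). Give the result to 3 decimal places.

S = Σ Sᵢ = 14.8 + 16.4 + 16 + 389.4 + 248.7 + 9.6 + 389.4 + 10.4 = 1094.7 m².
Weighted sum Σ Sα = 363.054.
ᾱ = 363.054 / 1094.7 = 0.332.

0.332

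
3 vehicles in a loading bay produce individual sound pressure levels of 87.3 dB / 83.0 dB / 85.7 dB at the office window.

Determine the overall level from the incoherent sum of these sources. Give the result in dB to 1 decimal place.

90.4 dB

Converting to relative power and adding: 10^(87.3/10) + 10^(83.0/10) + 10^(85.7/10) = 1.108e+09.
L_total = 10·log₁₀(1.108e+09) = 90.4 dB.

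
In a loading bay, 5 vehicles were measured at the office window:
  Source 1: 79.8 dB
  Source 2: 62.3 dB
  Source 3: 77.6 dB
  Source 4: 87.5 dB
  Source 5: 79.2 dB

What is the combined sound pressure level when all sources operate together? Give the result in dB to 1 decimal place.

89.0 dB

Σ 10^(Lᵢ/10) = 8.003e+08.
Back to dB: 10·log₁₀ Σ = 89.0 dB.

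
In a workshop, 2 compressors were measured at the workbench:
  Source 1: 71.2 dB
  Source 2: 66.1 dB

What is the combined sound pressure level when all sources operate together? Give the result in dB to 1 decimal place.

Converting to relative power and adding: 10^(71.2/10) + 10^(66.1/10) = 1.726e+07.
Combined level = 10 log₁₀(1.726e+07) = 72.4 dB.

72.4 dB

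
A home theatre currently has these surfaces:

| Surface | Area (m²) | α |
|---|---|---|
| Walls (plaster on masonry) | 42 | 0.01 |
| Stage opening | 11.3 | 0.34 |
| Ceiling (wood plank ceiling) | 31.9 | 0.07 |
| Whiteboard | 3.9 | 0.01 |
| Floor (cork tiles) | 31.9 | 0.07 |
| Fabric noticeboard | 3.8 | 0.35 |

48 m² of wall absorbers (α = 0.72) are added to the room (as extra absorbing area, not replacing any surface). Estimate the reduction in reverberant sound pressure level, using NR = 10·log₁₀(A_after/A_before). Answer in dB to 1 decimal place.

Equivalent absorption area: A_before = 42*0.01 + 11.3*0.34 + 31.9*0.07 + 3.9*0.01 + 31.9*0.07 + 3.8*0.35 = 10.097 m².
Added absorption = 48 × 0.72 = 34.560 sabins.
A_after = 10.097 + 34.560 = 44.657 sabins.
Reduction = 10 log₁₀(A_after/A_before) = 10 log₁₀(4.4228) = 6.5 dB.

6.5 dB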